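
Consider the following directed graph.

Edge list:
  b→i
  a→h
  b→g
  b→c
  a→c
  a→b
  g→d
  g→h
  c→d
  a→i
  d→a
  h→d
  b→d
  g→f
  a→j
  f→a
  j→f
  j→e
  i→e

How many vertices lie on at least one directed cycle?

8

A vertex is on a directed cycle iff it belongs to a strongly connected component of size ≥ 2 (or has a self-loop).
The vertices on cycles are {a, b, c, d, f, g, h, j} — 8 in total.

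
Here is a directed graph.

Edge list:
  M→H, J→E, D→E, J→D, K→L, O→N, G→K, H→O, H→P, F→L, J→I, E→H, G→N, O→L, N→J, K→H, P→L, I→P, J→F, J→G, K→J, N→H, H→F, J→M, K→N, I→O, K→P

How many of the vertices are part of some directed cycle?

A vertex is on a directed cycle iff it belongs to a strongly connected component of size ≥ 2 (or has a self-loop).
The vertices on cycles are {D, E, G, H, I, J, K, M, N, O} — 10 in total.

10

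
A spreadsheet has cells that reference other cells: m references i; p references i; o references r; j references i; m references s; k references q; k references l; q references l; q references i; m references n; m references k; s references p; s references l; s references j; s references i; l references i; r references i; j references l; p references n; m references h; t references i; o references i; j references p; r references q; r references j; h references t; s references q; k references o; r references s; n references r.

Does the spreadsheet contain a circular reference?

Yes

DFS with white/gray/black marking, starting from o:
o gray
  i gray
  i black
  r gray
    r→i: i black — skip
    s gray
      p gray
        n gray
          n→r: r is gray → back edge
Back edge found, so a cycle exists: r → s → p → n → r.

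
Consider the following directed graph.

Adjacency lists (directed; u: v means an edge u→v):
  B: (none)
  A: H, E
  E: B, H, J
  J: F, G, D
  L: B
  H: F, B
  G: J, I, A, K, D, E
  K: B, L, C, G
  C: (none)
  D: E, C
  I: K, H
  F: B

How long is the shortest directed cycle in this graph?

2

For each vertex v, BFS finds the shortest path from v back to v.
The shortest such closed walk is J → G → J, length 2.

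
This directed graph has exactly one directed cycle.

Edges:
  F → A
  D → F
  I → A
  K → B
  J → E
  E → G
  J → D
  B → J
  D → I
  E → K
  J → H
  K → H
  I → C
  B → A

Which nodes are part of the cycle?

DFS with gray/black marking from J:
J gray
  E gray
    K gray
      B gray
        B→J: J is gray → back edge
Back edge closes the cycle J → E → K → B → J; its vertices are {B, E, J, K}.

B, E, J, K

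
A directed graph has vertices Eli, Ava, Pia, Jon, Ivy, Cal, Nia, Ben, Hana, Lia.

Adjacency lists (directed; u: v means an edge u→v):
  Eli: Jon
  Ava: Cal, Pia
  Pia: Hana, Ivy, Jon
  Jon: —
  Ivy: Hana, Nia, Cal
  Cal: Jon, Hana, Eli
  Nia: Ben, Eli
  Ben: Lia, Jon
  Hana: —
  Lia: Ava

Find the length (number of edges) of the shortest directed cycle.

6

For each vertex v, BFS finds the shortest path from v back to v.
The shortest such closed walk is Ava → Pia → Ivy → Nia → Ben → Lia → Ava, length 6.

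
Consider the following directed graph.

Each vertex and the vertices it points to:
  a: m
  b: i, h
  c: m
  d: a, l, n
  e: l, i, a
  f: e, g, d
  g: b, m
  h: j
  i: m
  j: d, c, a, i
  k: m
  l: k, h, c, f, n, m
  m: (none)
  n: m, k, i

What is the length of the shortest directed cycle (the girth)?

3

For each vertex v, BFS finds the shortest path from v back to v.
The shortest such closed walk is f → d → l → f, length 3.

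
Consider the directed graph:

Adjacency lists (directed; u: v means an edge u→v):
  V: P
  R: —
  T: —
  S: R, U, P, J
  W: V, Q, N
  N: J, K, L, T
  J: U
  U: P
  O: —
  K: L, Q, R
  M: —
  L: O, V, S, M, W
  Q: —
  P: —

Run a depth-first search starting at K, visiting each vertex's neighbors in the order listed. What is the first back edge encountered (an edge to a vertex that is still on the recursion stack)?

N->K

DFS from K (visiting each vertex's neighbors in the order listed); mark gray on enter, black on exit:
K gray
  L gray
    O gray
    O black
    V gray
      P gray
      P black
    V black
    S gray
      R gray
      R black
      U gray
        U→P: P black — skip
      U black
      S→P: P black — skip
      J gray
        J→U: U black — skip
      J black
    S black
    M gray
    M black
    W gray
      W→V: V black — skip
      Q gray
      Q black
      N gray
        N→J: J black — skip
        N→K: K is gray → back edge
First back edge: N → K.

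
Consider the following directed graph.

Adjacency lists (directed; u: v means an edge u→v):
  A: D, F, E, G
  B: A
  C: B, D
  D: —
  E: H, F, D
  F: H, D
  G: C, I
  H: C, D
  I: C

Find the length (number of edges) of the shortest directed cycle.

4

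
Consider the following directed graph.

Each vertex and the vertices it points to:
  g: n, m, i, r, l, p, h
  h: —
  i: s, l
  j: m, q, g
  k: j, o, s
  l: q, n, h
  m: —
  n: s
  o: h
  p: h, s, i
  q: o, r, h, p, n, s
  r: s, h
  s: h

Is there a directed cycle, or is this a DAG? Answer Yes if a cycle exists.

Yes

DFS with white/gray/black marking, starting from i:
i gray
  s gray
    h gray
    h black
  s black
  l gray
    q gray
      o gray
        o→h: h black — skip
      o black
      r gray
        r→s: s black — skip
        r→h: h black — skip
      r black
      q→h: h black — skip
      p gray
        p→h: h black — skip
        p→s: s black — skip
        p→i: i is gray → back edge
Back edge found, so a cycle exists: i → l → q → p → i.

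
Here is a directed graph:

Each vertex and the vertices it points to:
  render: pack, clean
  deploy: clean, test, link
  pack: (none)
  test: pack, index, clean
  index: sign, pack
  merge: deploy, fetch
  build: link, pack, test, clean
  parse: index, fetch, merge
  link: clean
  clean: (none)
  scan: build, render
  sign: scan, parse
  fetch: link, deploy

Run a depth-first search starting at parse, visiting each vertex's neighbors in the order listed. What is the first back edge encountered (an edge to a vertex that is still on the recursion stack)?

test->index

DFS from parse (visiting each vertex's neighbors in the order listed); mark gray on enter, black on exit:
parse gray
  index gray
    sign gray
      scan gray
        build gray
          link gray
            clean gray
            clean black
          link black
          pack gray
          pack black
          test gray
            test→pack: pack black — skip
            test→index: index is gray → back edge
First back edge: test → index.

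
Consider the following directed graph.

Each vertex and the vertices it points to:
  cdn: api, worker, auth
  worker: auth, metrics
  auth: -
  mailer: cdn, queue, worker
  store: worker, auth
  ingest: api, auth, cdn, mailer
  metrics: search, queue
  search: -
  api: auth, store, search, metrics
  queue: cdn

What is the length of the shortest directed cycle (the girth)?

4

For each vertex v, BFS finds the shortest path from v back to v.
The shortest such closed walk is api → metrics → queue → cdn → api, length 4.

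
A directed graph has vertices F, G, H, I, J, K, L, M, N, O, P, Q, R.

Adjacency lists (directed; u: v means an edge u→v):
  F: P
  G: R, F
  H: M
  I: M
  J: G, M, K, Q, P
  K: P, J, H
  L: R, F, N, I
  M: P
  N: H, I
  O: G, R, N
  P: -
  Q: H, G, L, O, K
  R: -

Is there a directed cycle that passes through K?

K is on a cycle iff K can reach itself via ≥1 edge.
K → J → K — yes.

Yes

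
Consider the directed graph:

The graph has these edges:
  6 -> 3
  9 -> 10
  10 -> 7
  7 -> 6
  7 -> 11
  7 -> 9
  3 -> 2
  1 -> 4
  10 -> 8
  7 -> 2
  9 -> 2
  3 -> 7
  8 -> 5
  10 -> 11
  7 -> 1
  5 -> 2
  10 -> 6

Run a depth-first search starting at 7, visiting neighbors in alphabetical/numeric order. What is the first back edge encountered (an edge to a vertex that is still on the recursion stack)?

DFS from 7 (visiting neighbors in alphabetical/numeric order); mark gray on enter, black on exit:
7 gray
  1 gray
    4 gray
    4 black
  1 black
  2 gray
  2 black
  6 gray
    3 gray
      3→2: 2 black — skip
      3→7: 7 is gray → back edge
First back edge: 3 → 7.

3->7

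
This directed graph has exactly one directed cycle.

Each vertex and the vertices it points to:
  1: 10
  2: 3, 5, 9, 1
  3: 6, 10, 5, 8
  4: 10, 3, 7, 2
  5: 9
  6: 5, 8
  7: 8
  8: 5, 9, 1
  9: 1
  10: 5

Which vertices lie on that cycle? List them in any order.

1, 5, 9, 10

DFS with gray/black marking from 10:
10 gray
  5 gray
    9 gray
      1 gray
        1→10: 10 is gray → back edge
Back edge closes the cycle 10 → 5 → 9 → 1 → 10; its vertices are {1, 5, 9, 10}.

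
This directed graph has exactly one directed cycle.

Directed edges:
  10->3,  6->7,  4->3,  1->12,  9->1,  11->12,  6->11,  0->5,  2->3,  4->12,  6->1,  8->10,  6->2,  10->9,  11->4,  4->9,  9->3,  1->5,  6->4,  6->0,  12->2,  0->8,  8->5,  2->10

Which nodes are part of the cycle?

1, 2, 9, 10, 12

DFS with gray/black marking from 1:
1 gray
  5 gray
  5 black
  12 gray
    2 gray
      3 gray
      3 black
      10 gray
        9 gray
          9→1: 1 is gray → back edge
Back edge closes the cycle 1 → 12 → 2 → 10 → 9 → 1; its vertices are {1, 2, 9, 10, 12}.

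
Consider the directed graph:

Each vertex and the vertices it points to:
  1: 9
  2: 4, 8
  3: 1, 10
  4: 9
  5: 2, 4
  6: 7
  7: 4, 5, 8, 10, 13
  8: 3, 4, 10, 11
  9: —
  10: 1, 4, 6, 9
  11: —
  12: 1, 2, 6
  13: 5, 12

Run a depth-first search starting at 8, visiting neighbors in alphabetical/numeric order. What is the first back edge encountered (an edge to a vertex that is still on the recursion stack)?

2→8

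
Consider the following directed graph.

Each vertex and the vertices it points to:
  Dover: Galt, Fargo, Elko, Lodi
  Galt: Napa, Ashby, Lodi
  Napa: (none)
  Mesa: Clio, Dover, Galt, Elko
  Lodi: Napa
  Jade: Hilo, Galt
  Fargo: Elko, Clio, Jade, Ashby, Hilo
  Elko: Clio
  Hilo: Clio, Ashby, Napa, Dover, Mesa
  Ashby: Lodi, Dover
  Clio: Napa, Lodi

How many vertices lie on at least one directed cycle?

7

A vertex is on a directed cycle iff it belongs to a strongly connected component of size ≥ 2 (or has a self-loop).
The vertices on cycles are {Galt, Hilo, Jade, Mesa, Ashby, Dover, Fargo} — 7 in total.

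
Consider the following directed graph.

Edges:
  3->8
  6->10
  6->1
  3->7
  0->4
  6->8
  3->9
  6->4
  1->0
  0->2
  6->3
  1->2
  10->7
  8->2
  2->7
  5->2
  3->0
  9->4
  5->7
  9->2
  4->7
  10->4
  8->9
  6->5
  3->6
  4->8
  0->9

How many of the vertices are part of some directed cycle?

A vertex is on a directed cycle iff it belongs to a strongly connected component of size ≥ 2 (or has a self-loop).
The vertices on cycles are {3, 4, 6, 8, 9} — 5 in total.

5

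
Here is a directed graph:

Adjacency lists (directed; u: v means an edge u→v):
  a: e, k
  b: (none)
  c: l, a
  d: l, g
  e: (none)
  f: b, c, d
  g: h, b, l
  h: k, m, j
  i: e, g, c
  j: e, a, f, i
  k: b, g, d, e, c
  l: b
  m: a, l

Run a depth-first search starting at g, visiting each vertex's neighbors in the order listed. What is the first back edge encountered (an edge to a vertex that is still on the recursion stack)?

DFS from g (visiting each vertex's neighbors in the order listed); mark gray on enter, black on exit:
g gray
  h gray
    k gray
      b gray
      b black
      k→g: g is gray → back edge
First back edge: k → g.

k→g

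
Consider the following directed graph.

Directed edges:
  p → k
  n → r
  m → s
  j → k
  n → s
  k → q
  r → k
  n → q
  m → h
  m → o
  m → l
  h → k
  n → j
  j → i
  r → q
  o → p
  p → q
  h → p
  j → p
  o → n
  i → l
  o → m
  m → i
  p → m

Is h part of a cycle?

Yes

h is on a cycle iff h can reach itself via ≥1 edge.
h → p → m → h — yes.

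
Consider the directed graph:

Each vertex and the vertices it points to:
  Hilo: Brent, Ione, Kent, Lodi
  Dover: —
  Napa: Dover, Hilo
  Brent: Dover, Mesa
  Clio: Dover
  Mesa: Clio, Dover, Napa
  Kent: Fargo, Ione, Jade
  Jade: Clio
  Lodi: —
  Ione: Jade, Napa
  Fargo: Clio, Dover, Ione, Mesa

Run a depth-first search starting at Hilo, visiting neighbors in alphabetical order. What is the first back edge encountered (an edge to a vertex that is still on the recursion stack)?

Napa→Hilo

DFS from Hilo (visiting neighbors in alphabetical order); mark gray on enter, black on exit:
Hilo gray
  Brent gray
    Dover gray
    Dover black
    Mesa gray
      Clio gray
        Clio→Dover: Dover black — skip
      Clio black
      Mesa→Dover: Dover black — skip
      Napa gray
        Napa→Dover: Dover black — skip
        Napa→Hilo: Hilo is gray → back edge
First back edge: Napa → Hilo.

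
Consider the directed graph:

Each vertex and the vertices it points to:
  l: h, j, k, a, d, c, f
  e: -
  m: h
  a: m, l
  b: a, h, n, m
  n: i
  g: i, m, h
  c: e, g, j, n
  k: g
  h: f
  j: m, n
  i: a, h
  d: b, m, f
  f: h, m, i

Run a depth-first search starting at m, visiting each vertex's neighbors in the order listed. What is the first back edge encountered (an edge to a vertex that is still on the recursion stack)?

f→h

DFS from m (visiting each vertex's neighbors in the order listed); mark gray on enter, black on exit:
m gray
  h gray
    f gray
      f→h: h is gray → back edge
First back edge: f → h.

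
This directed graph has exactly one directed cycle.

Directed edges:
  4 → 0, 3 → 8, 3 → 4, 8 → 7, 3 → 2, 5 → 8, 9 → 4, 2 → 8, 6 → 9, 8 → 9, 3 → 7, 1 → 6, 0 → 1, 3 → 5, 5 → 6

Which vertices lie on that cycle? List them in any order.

0, 1, 4, 6, 9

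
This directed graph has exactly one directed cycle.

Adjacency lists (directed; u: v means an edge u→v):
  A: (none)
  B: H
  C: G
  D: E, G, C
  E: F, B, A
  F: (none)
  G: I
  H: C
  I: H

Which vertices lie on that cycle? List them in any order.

C, G, H, I

DFS with gray/black marking from C:
C gray
  G gray
    I gray
      H gray
        H→C: C is gray → back edge
Back edge closes the cycle C → G → I → H → C; its vertices are {C, G, H, I}.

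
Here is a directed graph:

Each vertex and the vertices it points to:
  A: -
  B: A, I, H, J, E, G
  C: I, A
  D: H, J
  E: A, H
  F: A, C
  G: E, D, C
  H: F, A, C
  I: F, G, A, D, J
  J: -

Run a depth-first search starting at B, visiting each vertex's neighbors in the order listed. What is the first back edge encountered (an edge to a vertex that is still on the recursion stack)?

DFS from B (visiting each vertex's neighbors in the order listed); mark gray on enter, black on exit:
B gray
  A gray
  A black
  I gray
    F gray
      F→A: A black — skip
      C gray
        C→I: I is gray → back edge
First back edge: C → I.

C→I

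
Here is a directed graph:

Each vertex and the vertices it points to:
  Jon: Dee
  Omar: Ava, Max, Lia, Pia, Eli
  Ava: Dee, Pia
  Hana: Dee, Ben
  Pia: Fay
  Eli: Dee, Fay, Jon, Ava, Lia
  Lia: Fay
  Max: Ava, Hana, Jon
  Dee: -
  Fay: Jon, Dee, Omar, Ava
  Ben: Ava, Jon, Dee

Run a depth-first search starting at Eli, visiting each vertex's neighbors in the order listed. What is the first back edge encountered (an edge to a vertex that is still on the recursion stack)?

DFS from Eli (visiting each vertex's neighbors in the order listed); mark gray on enter, black on exit:
Eli gray
  Dee gray
  Dee black
  Fay gray
    Jon gray
      Jon→Dee: Dee black — skip
    Jon black
    Fay→Dee: Dee black — skip
    Omar gray
      Ava gray
        Ava→Dee: Dee black — skip
        Pia gray
          Pia→Fay: Fay is gray → back edge
First back edge: Pia → Fay.

Pia→Fay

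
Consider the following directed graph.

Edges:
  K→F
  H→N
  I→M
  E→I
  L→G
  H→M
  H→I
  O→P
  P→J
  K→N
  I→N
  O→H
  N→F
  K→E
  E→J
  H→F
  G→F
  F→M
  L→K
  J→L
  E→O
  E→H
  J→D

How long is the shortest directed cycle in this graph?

For each vertex v, BFS finds the shortest path from v back to v.
The shortest such closed walk is E → J → L → K → E, length 4.

4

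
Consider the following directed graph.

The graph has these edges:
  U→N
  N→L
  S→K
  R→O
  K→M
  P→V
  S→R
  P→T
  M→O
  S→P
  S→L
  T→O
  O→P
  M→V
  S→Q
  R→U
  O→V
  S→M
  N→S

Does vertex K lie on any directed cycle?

No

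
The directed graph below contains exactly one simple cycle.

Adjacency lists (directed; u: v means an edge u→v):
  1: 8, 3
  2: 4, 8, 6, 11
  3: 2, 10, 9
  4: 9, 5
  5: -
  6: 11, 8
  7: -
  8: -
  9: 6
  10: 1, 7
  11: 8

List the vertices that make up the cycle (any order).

DFS with gray/black marking from 3:
3 gray
  2 gray
    4 gray
      9 gray
        6 gray
          11 gray
            8 gray
            8 black
          11 black
          6→8: 8 black — skip
        6 black
      9 black
      5 gray
      5 black
    4 black
    2→8: 8 black — skip
    2→6: 6 black — skip
    2→11: 11 black — skip
  2 black
  10 gray
    1 gray
      1→8: 8 black — skip
      1→3: 3 is gray → back edge
Back edge closes the cycle 3 → 10 → 1 → 3; its vertices are {1, 3, 10}.

1, 3, 10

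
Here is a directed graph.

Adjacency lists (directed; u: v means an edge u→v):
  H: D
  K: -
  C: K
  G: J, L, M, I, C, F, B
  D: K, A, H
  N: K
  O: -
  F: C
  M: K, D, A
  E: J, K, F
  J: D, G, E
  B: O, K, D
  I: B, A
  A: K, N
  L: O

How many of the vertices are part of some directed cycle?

5

A vertex is on a directed cycle iff it belongs to a strongly connected component of size ≥ 2 (or has a self-loop).
The vertices on cycles are {D, E, G, H, J} — 5 in total.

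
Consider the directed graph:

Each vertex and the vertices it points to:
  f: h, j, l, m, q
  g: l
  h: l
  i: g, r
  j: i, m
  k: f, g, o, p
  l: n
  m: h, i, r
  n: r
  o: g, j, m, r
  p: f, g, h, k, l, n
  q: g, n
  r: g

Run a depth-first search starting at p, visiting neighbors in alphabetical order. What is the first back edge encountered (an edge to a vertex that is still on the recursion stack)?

DFS from p (visiting neighbors in alphabetical order); mark gray on enter, black on exit:
p gray
  f gray
    h gray
      l gray
        n gray
          r gray
            g gray
              g→l: l is gray → back edge
First back edge: g → l.

g→l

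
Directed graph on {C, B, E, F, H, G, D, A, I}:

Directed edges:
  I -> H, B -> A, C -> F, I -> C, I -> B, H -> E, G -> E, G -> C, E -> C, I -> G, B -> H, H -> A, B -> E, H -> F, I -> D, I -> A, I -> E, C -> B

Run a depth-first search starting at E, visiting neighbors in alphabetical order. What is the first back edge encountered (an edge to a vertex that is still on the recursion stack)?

DFS from E (visiting neighbors in alphabetical order); mark gray on enter, black on exit:
E gray
  C gray
    B gray
      A gray
      A black
      B→E: E is gray → back edge
First back edge: B → E.

B->E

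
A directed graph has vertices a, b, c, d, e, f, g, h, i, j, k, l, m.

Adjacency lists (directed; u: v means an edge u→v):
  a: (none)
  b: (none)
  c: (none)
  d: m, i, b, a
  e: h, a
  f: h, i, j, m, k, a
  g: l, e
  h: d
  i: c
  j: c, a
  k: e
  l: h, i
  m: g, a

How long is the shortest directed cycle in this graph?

5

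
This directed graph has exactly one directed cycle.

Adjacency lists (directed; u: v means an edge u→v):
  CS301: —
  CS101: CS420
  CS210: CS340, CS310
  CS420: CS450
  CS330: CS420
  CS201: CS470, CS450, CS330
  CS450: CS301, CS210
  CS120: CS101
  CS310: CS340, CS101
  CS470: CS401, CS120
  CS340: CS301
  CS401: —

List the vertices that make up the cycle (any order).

DFS with gray/black marking from CS450:
CS450 gray
  CS301 gray
  CS301 black
  CS210 gray
    CS340 gray
      CS340→CS301: CS301 black — skip
    CS340 black
    CS310 gray
      CS310→CS340: CS340 black — skip
      CS101 gray
        CS420 gray
          CS420→CS450: CS450 is gray → back edge
Back edge closes the cycle CS450 → CS210 → CS310 → CS101 → CS420 → CS450; its vertices are {CS101, CS210, CS310, CS420, CS450}.

CS101, CS210, CS310, CS420, CS450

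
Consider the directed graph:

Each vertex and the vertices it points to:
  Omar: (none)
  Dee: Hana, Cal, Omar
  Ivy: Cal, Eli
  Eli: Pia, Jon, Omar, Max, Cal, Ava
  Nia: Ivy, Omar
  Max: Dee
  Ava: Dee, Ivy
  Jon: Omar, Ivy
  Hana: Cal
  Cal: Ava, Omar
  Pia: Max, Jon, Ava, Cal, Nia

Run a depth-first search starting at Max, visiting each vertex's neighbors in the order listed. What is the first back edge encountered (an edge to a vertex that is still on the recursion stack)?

Ava→Dee

DFS from Max (visiting each vertex's neighbors in the order listed); mark gray on enter, black on exit:
Max gray
  Dee gray
    Hana gray
      Cal gray
        Ava gray
          Ava→Dee: Dee is gray → back edge
First back edge: Ava → Dee.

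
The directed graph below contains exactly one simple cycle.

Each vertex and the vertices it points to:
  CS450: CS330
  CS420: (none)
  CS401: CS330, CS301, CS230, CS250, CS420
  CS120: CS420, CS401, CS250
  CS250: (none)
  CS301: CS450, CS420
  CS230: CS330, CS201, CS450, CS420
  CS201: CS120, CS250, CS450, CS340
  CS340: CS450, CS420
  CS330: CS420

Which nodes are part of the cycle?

CS120, CS201, CS230, CS401

DFS with gray/black marking from CS120:
CS120 gray
  CS420 gray
  CS420 black
  CS401 gray
    CS330 gray
      CS330→CS420: CS420 black — skip
    CS330 black
    CS301 gray
      CS450 gray
        CS450→CS330: CS330 black — skip
      CS450 black
      CS301→CS420: CS420 black — skip
    CS301 black
    CS230 gray
      CS230→CS330: CS330 black — skip
      CS201 gray
        CS201→CS120: CS120 is gray → back edge
Back edge closes the cycle CS120 → CS401 → CS230 → CS201 → CS120; its vertices are {CS120, CS201, CS230, CS401}.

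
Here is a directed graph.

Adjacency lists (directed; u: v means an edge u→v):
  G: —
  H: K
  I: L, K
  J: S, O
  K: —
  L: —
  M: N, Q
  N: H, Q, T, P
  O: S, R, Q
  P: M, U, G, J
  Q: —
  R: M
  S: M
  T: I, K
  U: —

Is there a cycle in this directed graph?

Yes

DFS with white/gray/black marking, starting from S:
S gray
  M gray
    N gray
      H gray
        K gray
        K black
      H black
      Q gray
      Q black
      T gray
        I gray
          L gray
          L black
          I→K: K black — skip
        I black
        T→K: K black — skip
      T black
      P gray
        P→M: M is gray → back edge
Back edge found, so a cycle exists: M → N → P → M.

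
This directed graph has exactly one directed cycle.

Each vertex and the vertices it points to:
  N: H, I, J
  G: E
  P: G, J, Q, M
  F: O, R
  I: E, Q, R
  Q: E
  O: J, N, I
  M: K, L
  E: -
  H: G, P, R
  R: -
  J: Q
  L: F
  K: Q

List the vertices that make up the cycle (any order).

F, H, L, M, N, O, P

DFS with gray/black marking from P:
P gray
  G gray
    E gray
    E black
  G black
  J gray
    Q gray
      Q→E: E black — skip
    Q black
  J black
  P→Q: Q black — skip
  M gray
    K gray
      K→Q: Q black — skip
    K black
    L gray
      F gray
        O gray
          O→J: J black — skip
          N gray
            H gray
              H→G: G black — skip
              H→P: P is gray → back edge
Back edge closes the cycle P → M → L → F → O → N → H → P; its vertices are {F, H, L, M, N, O, P}.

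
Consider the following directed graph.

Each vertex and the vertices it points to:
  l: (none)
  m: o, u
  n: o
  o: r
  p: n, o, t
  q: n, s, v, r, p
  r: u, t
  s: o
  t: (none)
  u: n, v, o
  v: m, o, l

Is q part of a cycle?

q lies on a cycle iff there is a path from q back to itself.
Exploring from q, it never reaches itself; equivalently, its strongly connected component is a singleton.

No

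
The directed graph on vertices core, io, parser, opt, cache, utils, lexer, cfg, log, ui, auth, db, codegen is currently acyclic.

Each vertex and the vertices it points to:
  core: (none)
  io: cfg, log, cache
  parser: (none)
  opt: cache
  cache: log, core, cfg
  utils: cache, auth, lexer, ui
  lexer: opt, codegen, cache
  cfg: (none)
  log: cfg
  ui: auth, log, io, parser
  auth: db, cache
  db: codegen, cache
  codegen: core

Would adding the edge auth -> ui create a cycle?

Adding auth→ui creates a cycle iff ui can already reach auth.
Path from ui: ui → auth.
So ui → … → auth → ui is a cycle.

Yes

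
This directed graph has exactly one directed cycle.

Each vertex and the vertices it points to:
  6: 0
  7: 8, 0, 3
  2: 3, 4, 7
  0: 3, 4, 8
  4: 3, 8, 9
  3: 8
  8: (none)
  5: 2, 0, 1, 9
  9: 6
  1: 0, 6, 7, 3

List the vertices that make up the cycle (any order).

0, 4, 6, 9

DFS with gray/black marking from 9:
9 gray
  6 gray
    0 gray
      3 gray
        8 gray
        8 black
      3 black
      4 gray
        4→3: 3 black — skip
        4→8: 8 black — skip
        4→9: 9 is gray → back edge
Back edge closes the cycle 9 → 6 → 0 → 4 → 9; its vertices are {0, 4, 6, 9}.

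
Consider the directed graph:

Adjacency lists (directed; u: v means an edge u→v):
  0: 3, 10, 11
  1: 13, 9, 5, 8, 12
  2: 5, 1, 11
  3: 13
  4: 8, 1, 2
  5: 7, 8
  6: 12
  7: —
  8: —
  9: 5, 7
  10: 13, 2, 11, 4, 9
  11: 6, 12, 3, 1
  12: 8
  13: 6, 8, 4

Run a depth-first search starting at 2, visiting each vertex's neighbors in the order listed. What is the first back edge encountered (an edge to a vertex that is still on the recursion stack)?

4→1

DFS from 2 (visiting each vertex's neighbors in the order listed); mark gray on enter, black on exit:
2 gray
  5 gray
    7 gray
    7 black
    8 gray
    8 black
  5 black
  1 gray
    13 gray
      6 gray
        12 gray
          12→8: 8 black — skip
        12 black
      6 black
      13→8: 8 black — skip
      4 gray
        4→8: 8 black — skip
        4→1: 1 is gray → back edge
First back edge: 4 → 1.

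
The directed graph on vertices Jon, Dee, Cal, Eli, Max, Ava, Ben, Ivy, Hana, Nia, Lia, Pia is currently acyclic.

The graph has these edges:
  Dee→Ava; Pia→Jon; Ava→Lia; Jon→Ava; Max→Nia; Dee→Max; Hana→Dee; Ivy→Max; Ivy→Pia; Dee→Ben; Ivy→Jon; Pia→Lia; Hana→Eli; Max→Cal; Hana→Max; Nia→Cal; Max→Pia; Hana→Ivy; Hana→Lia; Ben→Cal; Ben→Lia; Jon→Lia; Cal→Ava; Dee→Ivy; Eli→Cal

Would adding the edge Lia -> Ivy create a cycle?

Adding Lia→Ivy creates a cycle iff Ivy can already reach Lia.
Path from Ivy: Ivy → Pia → Lia.
So Ivy → … → Lia → Ivy is a cycle.

Yes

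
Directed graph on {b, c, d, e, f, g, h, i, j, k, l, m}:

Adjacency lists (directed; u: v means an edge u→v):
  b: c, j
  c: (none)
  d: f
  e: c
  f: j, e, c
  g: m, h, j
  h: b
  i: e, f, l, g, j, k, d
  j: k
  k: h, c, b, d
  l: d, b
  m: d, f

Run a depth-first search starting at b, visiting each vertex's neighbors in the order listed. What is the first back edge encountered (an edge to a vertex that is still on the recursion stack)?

DFS from b (visiting each vertex's neighbors in the order listed); mark gray on enter, black on exit:
b gray
  c gray
  c black
  j gray
    k gray
      h gray
        h→b: b is gray → back edge
First back edge: h → b.

h->b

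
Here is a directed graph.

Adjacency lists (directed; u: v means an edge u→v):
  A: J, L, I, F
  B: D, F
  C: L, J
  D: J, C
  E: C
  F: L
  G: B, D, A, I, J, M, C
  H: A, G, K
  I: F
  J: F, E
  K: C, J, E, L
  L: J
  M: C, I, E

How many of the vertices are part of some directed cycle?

A vertex is on a directed cycle iff it belongs to a strongly connected component of size ≥ 2 (or has a self-loop).
The vertices on cycles are {C, E, F, J, L} — 5 in total.

5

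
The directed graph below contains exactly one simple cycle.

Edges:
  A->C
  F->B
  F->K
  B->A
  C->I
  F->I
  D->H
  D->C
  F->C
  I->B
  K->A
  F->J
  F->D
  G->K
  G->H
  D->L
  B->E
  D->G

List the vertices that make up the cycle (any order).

A, B, C, I

DFS with gray/black marking from B:
B gray
  A gray
    C gray
      I gray
        I→B: B is gray → back edge
Back edge closes the cycle B → A → C → I → B; its vertices are {A, B, C, I}.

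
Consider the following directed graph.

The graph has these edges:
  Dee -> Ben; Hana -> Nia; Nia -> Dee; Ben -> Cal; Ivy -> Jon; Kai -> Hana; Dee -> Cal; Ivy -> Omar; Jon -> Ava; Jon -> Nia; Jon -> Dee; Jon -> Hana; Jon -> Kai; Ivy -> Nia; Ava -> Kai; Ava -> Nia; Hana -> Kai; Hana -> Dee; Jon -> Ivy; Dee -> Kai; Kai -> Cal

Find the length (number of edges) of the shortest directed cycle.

For each vertex v, BFS finds the shortest path from v back to v.
The shortest such closed walk is Jon → Ivy → Jon, length 2.

2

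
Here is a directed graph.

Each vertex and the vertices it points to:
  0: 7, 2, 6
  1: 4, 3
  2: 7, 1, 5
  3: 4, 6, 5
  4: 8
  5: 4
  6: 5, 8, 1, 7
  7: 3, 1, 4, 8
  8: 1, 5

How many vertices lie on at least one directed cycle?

7

A vertex is on a directed cycle iff it belongs to a strongly connected component of size ≥ 2 (or has a self-loop).
The vertices on cycles are {1, 3, 4, 5, 6, 7, 8} — 7 in total.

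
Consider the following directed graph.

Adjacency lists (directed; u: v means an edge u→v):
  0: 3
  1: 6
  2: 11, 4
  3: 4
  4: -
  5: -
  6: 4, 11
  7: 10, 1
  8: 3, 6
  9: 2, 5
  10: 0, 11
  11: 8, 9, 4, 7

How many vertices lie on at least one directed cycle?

8

A vertex is on a directed cycle iff it belongs to a strongly connected component of size ≥ 2 (or has a self-loop).
The vertices on cycles are {1, 2, 6, 7, 8, 9, 10, 11} — 8 in total.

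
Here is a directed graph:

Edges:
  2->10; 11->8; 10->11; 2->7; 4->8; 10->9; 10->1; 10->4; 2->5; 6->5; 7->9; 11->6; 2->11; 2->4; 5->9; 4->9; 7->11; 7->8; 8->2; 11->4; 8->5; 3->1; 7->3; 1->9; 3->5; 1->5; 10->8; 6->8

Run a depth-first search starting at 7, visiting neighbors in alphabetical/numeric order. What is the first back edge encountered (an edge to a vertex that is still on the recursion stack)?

4→8

DFS from 7 (visiting neighbors in alphabetical/numeric order); mark gray on enter, black on exit:
7 gray
  3 gray
    1 gray
      5 gray
        9 gray
        9 black
      5 black
      1→9: 9 black — skip
    1 black
    3→5: 5 black — skip
  3 black
  8 gray
    2 gray
      4 gray
        4→8: 8 is gray → back edge
First back edge: 4 → 8.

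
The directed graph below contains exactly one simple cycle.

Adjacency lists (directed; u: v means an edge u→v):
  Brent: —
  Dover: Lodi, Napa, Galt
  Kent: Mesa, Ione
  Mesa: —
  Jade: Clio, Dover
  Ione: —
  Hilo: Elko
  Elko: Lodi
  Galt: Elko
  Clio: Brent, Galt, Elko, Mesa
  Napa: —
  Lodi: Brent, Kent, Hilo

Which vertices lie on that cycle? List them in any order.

Elko, Hilo, Lodi

DFS with gray/black marking from Lodi:
Lodi gray
  Brent gray
  Brent black
  Kent gray
    Mesa gray
    Mesa black
    Ione gray
    Ione black
  Kent black
  Hilo gray
    Elko gray
      Elko→Lodi: Lodi is gray → back edge
Back edge closes the cycle Lodi → Hilo → Elko → Lodi; its vertices are {Elko, Hilo, Lodi}.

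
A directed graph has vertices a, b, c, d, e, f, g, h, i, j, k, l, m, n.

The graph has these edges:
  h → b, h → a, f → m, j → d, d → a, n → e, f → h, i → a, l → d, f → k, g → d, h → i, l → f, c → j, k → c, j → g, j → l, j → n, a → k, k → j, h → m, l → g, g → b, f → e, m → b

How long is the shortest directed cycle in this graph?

4

For each vertex v, BFS finds the shortest path from v back to v.
The shortest such closed walk is f → k → j → l → f, length 4.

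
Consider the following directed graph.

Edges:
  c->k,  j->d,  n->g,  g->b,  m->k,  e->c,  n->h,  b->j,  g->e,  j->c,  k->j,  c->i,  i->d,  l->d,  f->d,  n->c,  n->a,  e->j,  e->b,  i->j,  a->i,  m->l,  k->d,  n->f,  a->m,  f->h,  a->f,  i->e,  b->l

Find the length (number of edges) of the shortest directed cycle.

For each vertex v, BFS finds the shortest path from v back to v.
The shortest such closed walk is e → c → i → e, length 3.

3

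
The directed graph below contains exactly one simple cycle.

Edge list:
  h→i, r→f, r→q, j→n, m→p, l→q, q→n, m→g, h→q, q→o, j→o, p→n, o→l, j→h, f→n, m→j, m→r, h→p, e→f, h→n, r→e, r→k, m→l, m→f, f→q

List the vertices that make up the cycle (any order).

DFS with gray/black marking from o:
o gray
  l gray
    q gray
      n gray
      n black
      q→o: o is gray → back edge
Back edge closes the cycle o → l → q → o; its vertices are {l, o, q}.

l, o, q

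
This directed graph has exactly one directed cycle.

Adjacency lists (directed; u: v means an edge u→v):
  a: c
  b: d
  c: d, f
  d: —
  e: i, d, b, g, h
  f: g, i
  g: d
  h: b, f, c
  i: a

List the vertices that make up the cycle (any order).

a, c, f, i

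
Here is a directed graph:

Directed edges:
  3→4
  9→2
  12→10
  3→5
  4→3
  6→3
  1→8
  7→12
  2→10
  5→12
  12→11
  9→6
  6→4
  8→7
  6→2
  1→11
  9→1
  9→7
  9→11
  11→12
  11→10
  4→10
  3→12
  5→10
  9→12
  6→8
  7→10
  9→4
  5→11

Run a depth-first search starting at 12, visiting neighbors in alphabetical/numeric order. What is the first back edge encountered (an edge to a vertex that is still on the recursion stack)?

DFS from 12 (visiting neighbors in alphabetical/numeric order); mark gray on enter, black on exit:
12 gray
  10 gray
  10 black
  11 gray
    11→10: 10 black — skip
    11→12: 12 is gray → back edge
First back edge: 11 → 12.

11->12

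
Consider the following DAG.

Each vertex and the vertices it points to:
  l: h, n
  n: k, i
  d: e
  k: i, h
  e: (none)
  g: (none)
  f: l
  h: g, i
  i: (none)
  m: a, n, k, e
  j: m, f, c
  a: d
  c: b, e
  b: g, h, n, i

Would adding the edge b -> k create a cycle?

No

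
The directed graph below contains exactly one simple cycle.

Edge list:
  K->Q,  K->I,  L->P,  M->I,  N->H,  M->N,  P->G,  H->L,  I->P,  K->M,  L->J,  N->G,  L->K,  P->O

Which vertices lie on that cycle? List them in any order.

DFS with gray/black marking from L:
L gray
  J gray
  J black
  K gray
    M gray
      N gray
        G gray
        G black
        H gray
          H→L: L is gray → back edge
Back edge closes the cycle L → K → M → N → H → L; its vertices are {H, K, L, M, N}.

H, K, L, M, N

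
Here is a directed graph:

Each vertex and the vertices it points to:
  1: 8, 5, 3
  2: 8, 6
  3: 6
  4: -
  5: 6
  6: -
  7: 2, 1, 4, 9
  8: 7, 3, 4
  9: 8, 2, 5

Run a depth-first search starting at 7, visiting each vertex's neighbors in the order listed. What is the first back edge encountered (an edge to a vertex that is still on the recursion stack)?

DFS from 7 (visiting each vertex's neighbors in the order listed); mark gray on enter, black on exit:
7 gray
  2 gray
    8 gray
      8→7: 7 is gray → back edge
First back edge: 8 → 7.

8->7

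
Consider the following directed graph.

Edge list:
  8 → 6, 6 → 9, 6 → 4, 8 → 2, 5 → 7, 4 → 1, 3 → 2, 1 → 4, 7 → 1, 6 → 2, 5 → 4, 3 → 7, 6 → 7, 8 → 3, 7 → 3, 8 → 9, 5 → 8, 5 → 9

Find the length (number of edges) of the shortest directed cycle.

2

For each vertex v, BFS finds the shortest path from v back to v.
The shortest such closed walk is 3 → 7 → 3, length 2.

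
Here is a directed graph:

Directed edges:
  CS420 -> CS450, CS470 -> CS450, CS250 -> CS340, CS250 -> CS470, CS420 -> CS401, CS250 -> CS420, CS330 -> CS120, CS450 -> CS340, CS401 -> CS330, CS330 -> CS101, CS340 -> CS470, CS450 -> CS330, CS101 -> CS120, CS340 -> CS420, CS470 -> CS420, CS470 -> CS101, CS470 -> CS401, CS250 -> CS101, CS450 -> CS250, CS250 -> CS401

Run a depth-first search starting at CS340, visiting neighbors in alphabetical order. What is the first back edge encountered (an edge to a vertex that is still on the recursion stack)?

DFS from CS340 (visiting neighbors in alphabetical order); mark gray on enter, black on exit:
CS340 gray
  CS420 gray
    CS401 gray
      CS330 gray
        CS101 gray
          CS120 gray
          CS120 black
        CS101 black
        CS330→CS120: CS120 black — skip
      CS330 black
    CS401 black
    CS450 gray
      CS250 gray
        CS250→CS101: CS101 black — skip
        CS250→CS340: CS340 is gray → back edge
First back edge: CS250 → CS340.

CS250->CS340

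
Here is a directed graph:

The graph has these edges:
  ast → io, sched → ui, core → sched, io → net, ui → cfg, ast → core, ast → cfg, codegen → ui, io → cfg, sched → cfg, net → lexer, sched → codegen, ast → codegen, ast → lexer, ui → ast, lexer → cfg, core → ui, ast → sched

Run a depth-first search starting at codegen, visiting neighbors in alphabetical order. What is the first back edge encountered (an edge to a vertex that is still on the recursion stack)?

ast→codegen

DFS from codegen (visiting neighbors in alphabetical order); mark gray on enter, black on exit:
codegen gray
  ui gray
    ast gray
      cfg gray
      cfg black
      ast→codegen: codegen is gray → back edge
First back edge: ast → codegen.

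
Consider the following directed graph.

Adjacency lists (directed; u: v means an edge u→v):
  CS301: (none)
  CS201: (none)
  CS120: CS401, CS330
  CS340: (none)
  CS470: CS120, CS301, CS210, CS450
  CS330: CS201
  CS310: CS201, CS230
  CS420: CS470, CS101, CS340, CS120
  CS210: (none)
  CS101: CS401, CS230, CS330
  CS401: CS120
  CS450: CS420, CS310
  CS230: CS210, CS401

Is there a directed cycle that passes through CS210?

CS210 lies on a cycle iff there is a path from CS210 back to itself.
Exploring from CS210, it never reaches itself; equivalently, its strongly connected component is a singleton.

No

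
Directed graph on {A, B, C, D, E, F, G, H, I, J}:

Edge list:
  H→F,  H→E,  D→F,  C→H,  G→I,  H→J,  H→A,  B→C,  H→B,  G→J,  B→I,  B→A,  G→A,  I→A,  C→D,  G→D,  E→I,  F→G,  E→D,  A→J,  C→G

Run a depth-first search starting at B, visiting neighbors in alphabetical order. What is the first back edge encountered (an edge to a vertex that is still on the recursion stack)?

G→D

DFS from B (visiting neighbors in alphabetical order); mark gray on enter, black on exit:
B gray
  A gray
    J gray
    J black
  A black
  C gray
    D gray
      F gray
        G gray
          G→A: A black — skip
          G→D: D is gray → back edge
First back edge: G → D.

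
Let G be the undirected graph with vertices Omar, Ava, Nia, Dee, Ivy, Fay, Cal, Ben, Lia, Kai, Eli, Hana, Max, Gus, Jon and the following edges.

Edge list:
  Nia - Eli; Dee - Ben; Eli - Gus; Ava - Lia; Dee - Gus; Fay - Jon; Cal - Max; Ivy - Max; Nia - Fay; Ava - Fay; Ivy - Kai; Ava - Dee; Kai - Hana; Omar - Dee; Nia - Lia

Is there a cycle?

Yes

DFS, tracking each vertex's parent; an edge to a visited non-parent vertex closes a cycle.
Start from Ava:
visit Ava (parent –)
  visit Fay (parent Ava)
    visit Jon (parent Fay)
      Jon–Fay: parent, skip
    Fay–Ava: parent, skip
    visit Nia (parent Fay)
      visit Lia (parent Nia)
        Lia–Nia: parent, skip
        Lia–Ava: Ava visited and ≠ parent → cycle
Cycle: Ava – Fay – Nia – Lia – Ava.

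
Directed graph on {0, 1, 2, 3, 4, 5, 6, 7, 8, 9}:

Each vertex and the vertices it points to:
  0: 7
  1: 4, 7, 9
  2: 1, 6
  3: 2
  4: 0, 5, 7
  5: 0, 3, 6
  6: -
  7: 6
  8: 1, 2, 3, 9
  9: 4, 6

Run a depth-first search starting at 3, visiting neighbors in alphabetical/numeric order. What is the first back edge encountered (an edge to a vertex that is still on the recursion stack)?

5→3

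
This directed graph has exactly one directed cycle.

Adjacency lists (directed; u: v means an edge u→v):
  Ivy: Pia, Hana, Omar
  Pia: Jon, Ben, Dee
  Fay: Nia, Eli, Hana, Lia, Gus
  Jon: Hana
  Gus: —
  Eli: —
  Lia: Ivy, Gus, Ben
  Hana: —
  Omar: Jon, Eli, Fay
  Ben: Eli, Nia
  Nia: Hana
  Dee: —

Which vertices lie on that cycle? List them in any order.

Fay, Ivy, Lia, Omar

DFS with gray/black marking from Lia:
Lia gray
  Ivy gray
    Pia gray
      Jon gray
        Hana gray
        Hana black
      Jon black
      Ben gray
        Eli gray
        Eli black
        Nia gray
          Nia→Hana: Hana black — skip
        Nia black
      Ben black
      Dee gray
      Dee black
    Pia black
    Ivy→Hana: Hana black — skip
    Omar gray
      Omar→Jon: Jon black — skip
      Omar→Eli: Eli black — skip
      Fay gray
        Fay→Nia: Nia black — skip
        Fay→Eli: Eli black — skip
        Fay→Hana: Hana black — skip
        Fay→Lia: Lia is gray → back edge
Back edge closes the cycle Lia → Ivy → Omar → Fay → Lia; its vertices are {Fay, Ivy, Lia, Omar}.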